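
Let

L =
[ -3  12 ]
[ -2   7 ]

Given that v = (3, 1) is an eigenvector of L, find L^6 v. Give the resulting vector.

First find the eigenvalue: Lv = (3, 1) = 1·(3, 1), so λ = 1.
Then L^6 v = λ^6·v = 1^6·(3, 1) = 1·(3, 1) = (3, 1).

(3, 1)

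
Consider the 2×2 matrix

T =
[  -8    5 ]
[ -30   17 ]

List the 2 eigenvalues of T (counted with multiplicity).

det(T - lambda·I) = (-8 - lambda)(17 - lambda) - (5)·(-30) = lambda^2 - 9·lambda + 14.
This factors as (lambda - 2)·(lambda - 7) = 0.
Eigenvalues: 2, 7.

2, 7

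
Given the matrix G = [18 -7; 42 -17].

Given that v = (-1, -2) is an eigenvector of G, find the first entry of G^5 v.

-1024

First find the eigenvalue: Gv = (-4, -8) = 4·(-1, -2), so λ = 4.
Then G^5 v = λ^5·v = 4^5·(-1, -2) = 1024·(-1, -2) = (-1024, -2048).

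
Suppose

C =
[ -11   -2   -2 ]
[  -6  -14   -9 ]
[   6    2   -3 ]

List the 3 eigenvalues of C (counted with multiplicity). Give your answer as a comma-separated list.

-12, -11, -5

Set up det(sI - C) = 0.
Cofactor expansion gives p(s) = s^3 + 28s^2 + 247s + 660.
Rational-root test: s = -5 gives p(-5) = 0.
Dividing by (s + 5) leaves s^2 + 23s + 132.
The quadratic factors as (s + 12)·(s + 11).
Eigenvalues: -12, -11, -5.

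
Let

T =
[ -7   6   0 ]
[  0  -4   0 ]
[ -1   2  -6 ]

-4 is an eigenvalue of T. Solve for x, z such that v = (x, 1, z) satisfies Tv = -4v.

We need (T + 4I)v = 0.
T + 4I = [[-3, 6, 0], [0, 0, 0], [-1, 2, -2]].
Row 1: (-3)·x + (6)·1 + (0)·z = 0
Row 2: (0)·x + (0)·1 + (0)·z = 0
Row 3: (-1)·x + (2)·1 + (-2)·z = 0
Solving gives x = 2, z = 0.
Check: T·(2, 1, 0) = (-8, -4, 0) = -4·(2, 1, 0).

2, 0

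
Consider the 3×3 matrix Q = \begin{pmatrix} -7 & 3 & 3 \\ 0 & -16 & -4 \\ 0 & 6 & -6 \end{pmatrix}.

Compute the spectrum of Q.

-12, -10, -7

Compute the characteristic polynomial p(lambda) = det(lambda·I - Q).
Expanding the 3×3 determinant: p(lambda) = lambda^3 + 29·lambda^2 + 274·lambda + 840.
Rational-root test: lambda = -7 gives p(-7) = 0.
Dividing by (lambda + 7) leaves lambda^2 + 22·lambda + 120.
The quadratic factors as (lambda + 12)·(lambda + 10).
Eigenvalues: -12, -10, -7.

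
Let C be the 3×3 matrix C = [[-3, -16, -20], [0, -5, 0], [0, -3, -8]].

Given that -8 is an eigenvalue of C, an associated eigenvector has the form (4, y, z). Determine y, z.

We need (C + 8I)v = 0.
C + 8I = [[5, -16, -20], [0, 3, 0], [0, -3, 0]].
Row 1: (5)·4 + (-16)·y + (-20)·z = 0
Row 2: (0)·4 + (3)·y + (0)·z = 0
Row 3: (0)·4 + (-3)·y + (0)·z = 0
Solving gives y = 0, z = 1.
Check: C·(4, 0, 1) = (-32, 0, -8) = -8·(4, 0, 1).

0, 1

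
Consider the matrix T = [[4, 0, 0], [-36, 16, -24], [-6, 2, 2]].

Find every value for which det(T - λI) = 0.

Compute the characteristic polynomial p(μ) = det(μI - T).
Expanding the 3×3 determinant: p(μ) = μ^3 - 22μ^2 + 152μ - 320.
Since p(4) = 0, μ = 4 is a root.
Dividing by (μ - 4) leaves μ^2 - 18μ + 80.
The quadratic factors as (μ - 8)·(μ - 10).
Eigenvalues: 4, 8, 10.

4, 8, 10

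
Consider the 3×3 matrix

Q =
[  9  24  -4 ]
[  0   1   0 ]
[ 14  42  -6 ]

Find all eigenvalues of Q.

1, 1, 2

Set up det(λI - Q) = 0.
Expanding along the first row, p(λ) = λ^3 - 4λ^2 + 5λ - 2.
Since p(2) = 0, λ = 2 is a root.
Factor out (λ - 2): p(λ) = (λ - 2)·(λ^2 - 2λ + 1).
The quadratic factor is (λ - 1)^2.
Eigenvalues: 1, 1, 2.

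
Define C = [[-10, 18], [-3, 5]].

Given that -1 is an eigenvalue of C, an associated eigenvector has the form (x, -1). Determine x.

We need (C + 1I)v = 0.
C + 1I = [[-9, 18], [-3, 6]].
Row 1: (-9)·x + (18)·-1 = 0
Row 2: (-3)·x + (6)·-1 = 0
Solving gives x = -2.
Check: C·(-2, -1) = (2, 1) = -1·(-2, -1).

-2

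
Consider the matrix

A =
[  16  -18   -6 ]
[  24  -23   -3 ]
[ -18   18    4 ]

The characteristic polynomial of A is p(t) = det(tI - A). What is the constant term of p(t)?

p(t) = t^3 + 3t^2 - 18t - 40.
The constant term is -40.

-40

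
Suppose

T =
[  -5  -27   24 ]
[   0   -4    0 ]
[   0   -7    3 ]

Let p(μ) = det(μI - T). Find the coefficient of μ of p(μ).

-7

p(μ) = μ^3 + 6μ^2 - 7μ - 60.
The coefficient of μ is -7.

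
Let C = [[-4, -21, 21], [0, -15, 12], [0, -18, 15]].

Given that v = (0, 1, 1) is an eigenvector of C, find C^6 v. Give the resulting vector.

(0, 729, 729)

First find the eigenvalue: Cv = (0, -3, -3) = -3·(0, 1, 1), so λ = -3.
Then C^6 v = λ^6·v = (-3)^6·(0, 1, 1) = 729·(0, 1, 1) = (0, 729, 729).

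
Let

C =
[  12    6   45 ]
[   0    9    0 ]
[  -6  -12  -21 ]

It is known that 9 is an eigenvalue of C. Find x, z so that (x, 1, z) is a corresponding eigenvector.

We need (C - 9I)v = 0.
C - 9I = [[3, 6, 45], [0, 0, 0], [-6, -12, -30]].
Row 1: (3)·x + (6)·1 + (45)·z = 0
Row 2: (0)·x + (0)·1 + (0)·z = 0
Row 3: (-6)·x + (-12)·1 + (-30)·z = 0
Solving gives x = -2, z = 0.
Check: C·(-2, 1, 0) = (-18, 9, 0) = 9·(-2, 1, 0).

-2, 0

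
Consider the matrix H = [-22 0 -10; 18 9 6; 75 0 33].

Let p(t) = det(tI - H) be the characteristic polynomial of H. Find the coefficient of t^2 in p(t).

The coefficient of t^2 of det(tI - H) is −trace(H).
trace(H) = (-22) + (9) + (33) = 20, so the coefficient is -20.

-20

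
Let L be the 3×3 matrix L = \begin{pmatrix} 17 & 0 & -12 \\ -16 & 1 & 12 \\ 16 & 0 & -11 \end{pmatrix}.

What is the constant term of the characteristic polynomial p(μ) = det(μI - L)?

-5

p(0) = det(0·I − L) = det(−L) = (−1)^3·det(L).
det(L) = 5, so p(0) = -5.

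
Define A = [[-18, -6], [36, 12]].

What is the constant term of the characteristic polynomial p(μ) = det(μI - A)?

0

p(0) = det(0·I − A) = det(−A) = (−1)^2·det(A).
det(A) = 0, so p(0) = 0.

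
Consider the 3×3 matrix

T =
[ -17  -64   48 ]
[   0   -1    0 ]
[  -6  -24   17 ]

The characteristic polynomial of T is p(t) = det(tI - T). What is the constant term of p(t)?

-1

p(t) = t^3 + t^2 - t - 1.
The constant term is -1.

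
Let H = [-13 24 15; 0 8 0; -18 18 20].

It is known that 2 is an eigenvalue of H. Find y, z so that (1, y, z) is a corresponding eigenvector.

We need (H - 2I)v = 0.
H - 2I = [[-15, 24, 15], [0, 6, 0], [-18, 18, 18]].
Row 1: (-15)·1 + (24)·y + (15)·z = 0
Row 2: (0)·1 + (6)·y + (0)·z = 0
Row 3: (-18)·1 + (18)·y + (18)·z = 0
Solving gives y = 0, z = 1.
Check: H·(1, 0, 1) = (2, 0, 2) = 2·(1, 0, 1).

0, 1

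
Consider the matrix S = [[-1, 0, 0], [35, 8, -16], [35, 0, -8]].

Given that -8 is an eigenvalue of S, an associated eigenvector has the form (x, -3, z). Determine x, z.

We need (S + 8I)v = 0.
S + 8I = [[7, 0, 0], [35, 16, -16], [35, 0, 0]].
Row 1: (7)·x + (0)·-3 + (0)·z = 0
Row 2: (35)·x + (16)·-3 + (-16)·z = 0
Row 3: (35)·x + (0)·-3 + (0)·z = 0
Solving gives x = 0, z = -3.
Check: S·(0, -3, -3) = (0, 24, 24) = -8·(0, -3, -3).

0, -3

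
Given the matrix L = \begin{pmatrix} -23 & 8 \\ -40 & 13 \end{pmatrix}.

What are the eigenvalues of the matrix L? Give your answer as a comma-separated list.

-7, -3

det(L - tI) = (-23 - t)(13 - t) - (8)·(-40) = t^2 + 10t + 21.
This factors as (t + 7)·(t + 3) = 0.
Eigenvalues: -7, -3.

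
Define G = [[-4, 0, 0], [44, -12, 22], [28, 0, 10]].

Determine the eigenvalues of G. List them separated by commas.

The characteristic polynomial is p(t) = det(tI - G).
Expanding along the first row, p(t) = t^3 + 6t^2 - 112t - 480.
Try t = 10: p(10) = 0, so 10 is a root.
Dividing by (t - 10) leaves t^2 + 16t + 48.
The quadratic factors as (t + 12)·(t + 4).
Eigenvalues: -12, -4, 10.

-12, -4, 10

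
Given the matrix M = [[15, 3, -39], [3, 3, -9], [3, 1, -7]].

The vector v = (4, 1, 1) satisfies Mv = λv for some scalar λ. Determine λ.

Compute Mv: M·(4, 1, 1) = (24, 6, 6).
Since Mv = λv, compare component 1: 24 = λ·4, so λ = 6.

6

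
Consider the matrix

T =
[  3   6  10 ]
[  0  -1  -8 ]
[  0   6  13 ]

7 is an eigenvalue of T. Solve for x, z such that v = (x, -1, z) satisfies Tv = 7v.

We need (T - 7I)v = 0.
T - 7I = [[-4, 6, 10], [0, -8, -8], [0, 6, 6]].
Row 1: (-4)·x + (6)·-1 + (10)·z = 0
Row 2: (0)·x + (-8)·-1 + (-8)·z = 0
Row 3: (0)·x + (6)·-1 + (6)·z = 0
Solving gives x = 1, z = 1.
Check: T·(1, -1, 1) = (7, -7, 7) = 7·(1, -1, 1).

1, 1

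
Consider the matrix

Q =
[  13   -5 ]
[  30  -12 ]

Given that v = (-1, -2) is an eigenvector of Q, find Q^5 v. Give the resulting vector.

(-243, -486)

First find the eigenvalue: Qv = (-3, -6) = 3·(-1, -2), so λ = 3.
Then Q^5 v = λ^5·v = 3^5·(-1, -2) = 243·(-1, -2) = (-243, -486).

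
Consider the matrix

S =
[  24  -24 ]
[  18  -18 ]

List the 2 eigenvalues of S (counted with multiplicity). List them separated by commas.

0, 6

det(S - tI) = (24 - t)(-18 - t) - (-24)·(18) = t^2 - 6t.
This factors as t·(t - 6) = 0.
Eigenvalues: 0, 6.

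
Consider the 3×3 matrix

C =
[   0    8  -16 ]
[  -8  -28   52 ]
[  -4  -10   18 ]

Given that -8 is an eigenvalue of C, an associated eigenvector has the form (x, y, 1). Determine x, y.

We need (C + 8I)v = 0.
C + 8I = [[8, 8, -16], [-8, -20, 52], [-4, -10, 26]].
Row 1: (8)·x + (8)·y + (-16)·1 = 0
Row 2: (-8)·x + (-20)·y + (52)·1 = 0
Row 3: (-4)·x + (-10)·y + (26)·1 = 0
Solving gives x = -1, y = 3.
Check: C·(-1, 3, 1) = (8, -24, -8) = -8·(-1, 3, 1).

-1, 3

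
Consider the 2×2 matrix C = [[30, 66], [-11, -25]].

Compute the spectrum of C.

det(C - λI) = (30 - λ)(-25 - λ) - (66)·(-11) = λ^2 - 5λ - 24.
This factors as (λ + 3)·(λ - 8) = 0.
Eigenvalues: -3, 8.

-3, 8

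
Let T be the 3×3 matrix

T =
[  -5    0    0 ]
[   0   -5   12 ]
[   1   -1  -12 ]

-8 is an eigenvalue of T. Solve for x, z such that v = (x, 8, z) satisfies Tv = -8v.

We need (T + 8I)v = 0.
T + 8I = [[3, 0, 0], [0, 3, 12], [1, -1, -4]].
Row 1: (3)·x + (0)·8 + (0)·z = 0
Row 2: (0)·x + (3)·8 + (12)·z = 0
Row 3: (1)·x + (-1)·8 + (-4)·z = 0
Solving gives x = 0, z = -2.
Check: T·(0, 8, -2) = (0, -64, 16) = -8·(0, 8, -2).

0, -2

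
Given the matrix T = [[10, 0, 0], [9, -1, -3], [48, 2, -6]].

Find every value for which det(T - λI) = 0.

-4, -3, 10

The characteristic polynomial is p(t) = det(tI - T).
Expanding along the first row, p(t) = t^3 - 3t^2 - 58t - 120.
Try t = -3: p(-3) = 0, so -3 is a root.
Factor out (t + 3): p(t) = (t + 3)·(t^2 - 6t - 40).
The quadratic factors as (t + 4)·(t - 10).
Eigenvalues: -4, -3, 10.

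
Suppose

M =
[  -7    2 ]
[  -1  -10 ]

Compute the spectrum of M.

det(M - λI) = (-7 - λ)(-10 - λ) - (2)·(-1) = λ^2 + 17λ + 72.
This factors as (λ + 9)·(λ + 8) = 0.
Eigenvalues: -9, -8.

-9, -8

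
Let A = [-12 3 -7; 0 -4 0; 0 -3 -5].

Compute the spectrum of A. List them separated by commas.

-12, -5, -4

The characteristic polynomial is p(lambda) = det(lambda·I - A).
Expanding along the first row, p(lambda) = lambda^3 + 21·lambda^2 + 128·lambda + 240.
Rational-root test: lambda = -4 gives p(-4) = 0.
Factor out (lambda + 4): p(lambda) = (lambda + 4)·(lambda^2 + 17·lambda + 60).
The quadratic factors as (lambda + 12)·(lambda + 5).
Eigenvalues: -12, -5, -4.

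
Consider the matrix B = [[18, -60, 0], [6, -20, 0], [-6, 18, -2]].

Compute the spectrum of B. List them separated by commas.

-2, -2, 0

Compute the characteristic polynomial p(λ) = det(λI - B).
Expanding along the first row, p(λ) = λ^3 + 4λ^2 + 4λ.
Since p(0) = 0, λ = 0 is a root.
Factor out λ: p(λ) = λ·(λ^2 + 4λ + 4).
The quadratic factor is (λ + 2)^2.
Eigenvalues: -2, -2, 0.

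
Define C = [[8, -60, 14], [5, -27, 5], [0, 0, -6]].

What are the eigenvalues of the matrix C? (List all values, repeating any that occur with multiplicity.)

Set up det(rI - C) = 0.
Cofactor expansion gives p(r) = r^3 + 25r^2 + 198r + 504.
Try r = -6: p(-6) = 0, so -6 is a root.
Dividing by (r + 6) leaves r^2 + 19r + 84.
The quadratic factors as (r + 12)·(r + 7).
Eigenvalues: -12, -7, -6.

-12, -7, -6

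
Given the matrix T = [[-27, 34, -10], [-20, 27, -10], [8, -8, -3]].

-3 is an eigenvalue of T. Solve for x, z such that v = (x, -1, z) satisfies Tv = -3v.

We need (T + 3I)v = 0.
T + 3I = [[-24, 34, -10], [-20, 30, -10], [8, -8, 0]].
Row 1: (-24)·x + (34)·-1 + (-10)·z = 0
Row 2: (-20)·x + (30)·-1 + (-10)·z = 0
Row 3: (8)·x + (-8)·-1 + (0)·z = 0
Solving gives x = -1, z = -1.
Check: T·(-1, -1, -1) = (3, 3, 3) = -3·(-1, -1, -1).

-1, -1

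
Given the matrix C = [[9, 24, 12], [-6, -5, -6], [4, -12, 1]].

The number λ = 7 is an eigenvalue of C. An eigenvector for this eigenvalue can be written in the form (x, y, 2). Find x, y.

0, -1

We need (C - 7I)v = 0.
C - 7I = [[2, 24, 12], [-6, -12, -6], [4, -12, -6]].
Row 1: (2)·x + (24)·y + (12)·2 = 0
Row 2: (-6)·x + (-12)·y + (-6)·2 = 0
Row 3: (4)·x + (-12)·y + (-6)·2 = 0
Solving gives x = 0, y = -1.
Check: C·(0, -1, 2) = (0, -7, 14) = 7·(0, -1, 2).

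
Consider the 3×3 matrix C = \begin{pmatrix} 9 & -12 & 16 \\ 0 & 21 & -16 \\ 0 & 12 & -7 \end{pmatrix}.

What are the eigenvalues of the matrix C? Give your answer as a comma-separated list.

Set up det(tI - C) = 0.
Expanding along the first row, p(t) = t^3 - 23t^2 + 171t - 405.
Since p(9) = 0, t = 9 is a root.
Factor out (t - 9): p(t) = (t - 9)·(t^2 - 14t + 45).
The quadratic factors as (t - 5)·(t - 9).
Eigenvalues: 5, 9, 9.

5, 9, 9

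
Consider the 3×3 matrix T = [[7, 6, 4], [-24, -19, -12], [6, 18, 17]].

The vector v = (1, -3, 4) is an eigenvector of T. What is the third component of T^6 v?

First find the eigenvalue: Tv = (5, -15, 20) = 5·(1, -3, 4), so λ = 5.
Then T^6 v = λ^6·v = 5^6·(1, -3, 4) = 15625·(1, -3, 4) = (15625, -46875, 62500).

62500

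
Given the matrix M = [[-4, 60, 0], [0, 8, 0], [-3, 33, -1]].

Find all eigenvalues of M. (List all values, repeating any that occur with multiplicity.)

-4, -1, 8

The characteristic polynomial is p(μ) = det(μI - M).
Cofactor expansion gives p(μ) = μ^3 - 3μ^2 - 36μ - 32.
Try μ = -1: p(-1) = 0, so -1 is a root.
Factor out (μ + 1): p(μ) = (μ + 1)·(μ^2 - 4μ - 32).
The quadratic factors as (μ + 4)·(μ - 8).
Eigenvalues: -4, -1, 8.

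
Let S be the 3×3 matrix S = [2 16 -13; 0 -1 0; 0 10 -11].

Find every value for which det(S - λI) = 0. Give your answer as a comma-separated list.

The characteristic polynomial is p(μ) = det(μI - S).
Cofactor expansion gives p(μ) = μ^3 + 10μ^2 - 13μ - 22.
Try μ = -1: p(-1) = 0, so -1 is a root.
Dividing by (μ + 1) leaves μ^2 + 9μ - 22.
The quadratic factors as (μ + 11)·(μ - 2).
Eigenvalues: -11, -1, 2.

-11, -1, 2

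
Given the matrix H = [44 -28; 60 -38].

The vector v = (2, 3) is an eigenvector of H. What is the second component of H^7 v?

First find the eigenvalue: Hv = (4, 6) = 2·(2, 3), so λ = 2.
Then H^7 v = λ^7·v = 2^7·(2, 3) = 128·(2, 3) = (256, 384).

384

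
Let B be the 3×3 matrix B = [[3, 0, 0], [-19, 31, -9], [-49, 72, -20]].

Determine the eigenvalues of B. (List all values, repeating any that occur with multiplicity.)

3, 4, 7

The characteristic polynomial is p(r) = det(rI - B).
Expanding along the first row, p(r) = r^3 - 14r^2 + 61r - 84.
Try r = 7: p(7) = 0, so 7 is a root.
Factor out (r - 7): p(r) = (r - 7)·(r^2 - 7r + 12).
The quadratic factors as (r - 3)·(r - 4).
Eigenvalues: 3, 4, 7.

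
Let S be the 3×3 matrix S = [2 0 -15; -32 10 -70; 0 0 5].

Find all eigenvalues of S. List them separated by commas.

2, 5, 10

Set up det(μI - S) = 0.
Cofactor expansion gives p(μ) = μ^3 - 17μ^2 + 80μ - 100.
Try μ = 10: p(10) = 0, so 10 is a root.
Factor out (μ - 10): p(μ) = (μ - 10)·(μ^2 - 7μ + 10).
The quadratic factors as (μ - 2)·(μ - 5).
Eigenvalues: 2, 5, 10.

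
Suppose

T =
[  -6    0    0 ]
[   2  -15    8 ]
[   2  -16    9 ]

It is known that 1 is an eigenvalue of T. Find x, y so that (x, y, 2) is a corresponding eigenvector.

0, 1

We need (T - 1I)v = 0.
T - 1I = [[-7, 0, 0], [2, -16, 8], [2, -16, 8]].
Row 1: (-7)·x + (0)·y + (0)·2 = 0
Row 2: (2)·x + (-16)·y + (8)·2 = 0
Row 3: (2)·x + (-16)·y + (8)·2 = 0
Solving gives x = 0, y = 1.
Check: T·(0, 1, 2) = (0, 1, 2) = 1·(0, 1, 2).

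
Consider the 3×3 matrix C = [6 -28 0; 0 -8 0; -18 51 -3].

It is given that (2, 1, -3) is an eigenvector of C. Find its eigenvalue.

-8

Compute Cv: C·(2, 1, -3) = (-16, -8, 24).
Since Cv = λv, compare component 1: -16 = λ·2, so λ = -8.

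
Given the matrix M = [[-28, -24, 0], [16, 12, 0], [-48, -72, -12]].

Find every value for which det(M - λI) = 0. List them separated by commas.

The characteristic polynomial is p(r) = det(rI - M).
Cofactor expansion gives p(r) = r^3 + 28r^2 + 240r + 576.
Rational-root test: r = -4 gives p(-4) = 0.
Factor out (r + 4): p(r) = (r + 4)·(r^2 + 24r + 144).
The quadratic factor is (r + 12)^2.
Eigenvalues: -12, -12, -4.

-12, -12, -4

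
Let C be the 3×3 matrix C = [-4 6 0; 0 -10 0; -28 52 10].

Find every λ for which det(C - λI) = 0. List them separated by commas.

-10, -4, 10

Compute the characteristic polynomial p(μ) = det(μI - C).
Cofactor expansion gives p(μ) = μ^3 + 4μ^2 - 100μ - 400.
Rational-root test: μ = 10 gives p(10) = 0.
Factor out (μ - 10): p(μ) = (μ - 10)·(μ^2 + 14μ + 40).
The quadratic factors as (μ + 10)·(μ + 4).
Eigenvalues: -10, -4, 10.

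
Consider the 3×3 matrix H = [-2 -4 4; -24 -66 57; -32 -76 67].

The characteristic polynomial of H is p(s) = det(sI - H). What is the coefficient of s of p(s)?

p(s) = s^3 + s^2 - 60s + 108.
The coefficient of s is -60.

-60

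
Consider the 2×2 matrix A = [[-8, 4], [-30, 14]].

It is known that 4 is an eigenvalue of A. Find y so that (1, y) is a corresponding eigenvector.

We need (A - 4I)v = 0.
A - 4I = [[-12, 4], [-30, 10]].
Row 1: (-12)·1 + (4)·y = 0
Row 2: (-30)·1 + (10)·y = 0
Solving gives y = 3.
Check: A·(1, 3) = (4, 12) = 4·(1, 3).

3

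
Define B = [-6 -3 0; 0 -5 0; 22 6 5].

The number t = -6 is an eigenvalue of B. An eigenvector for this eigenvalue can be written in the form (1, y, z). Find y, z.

We need (B + 6I)v = 0.
B + 6I = [[0, -3, 0], [0, 1, 0], [22, 6, 11]].
Row 1: (0)·1 + (-3)·y + (0)·z = 0
Row 2: (0)·1 + (1)·y + (0)·z = 0
Row 3: (22)·1 + (6)·y + (11)·z = 0
Solving gives y = 0, z = -2.
Check: B·(1, 0, -2) = (-6, 0, 12) = -6·(1, 0, -2).

0, -2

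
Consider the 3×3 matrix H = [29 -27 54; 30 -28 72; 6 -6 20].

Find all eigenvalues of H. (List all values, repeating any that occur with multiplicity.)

Set up det(rI - H) = 0.
Cofactor expansion gives p(r) = r^3 - 21r^2 + 126r - 176.
Rational-root test: r = 2 gives p(2) = 0.
Factor out (r - 2): p(r) = (r - 2)·(r^2 - 19r + 88).
The quadratic factors as (r - 8)·(r - 11).
Eigenvalues: 2, 8, 11.

2, 8, 11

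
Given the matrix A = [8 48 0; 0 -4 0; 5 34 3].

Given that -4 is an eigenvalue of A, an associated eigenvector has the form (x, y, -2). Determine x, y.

We need (A + 4I)v = 0.
A + 4I = [[12, 48, 0], [0, 0, 0], [5, 34, 7]].
Row 1: (12)·x + (48)·y + (0)·-2 = 0
Row 2: (0)·x + (0)·y + (0)·-2 = 0
Row 3: (5)·x + (34)·y + (7)·-2 = 0
Solving gives x = -4, y = 1.
Check: A·(-4, 1, -2) = (16, -4, 8) = -4·(-4, 1, -2).

-4, 1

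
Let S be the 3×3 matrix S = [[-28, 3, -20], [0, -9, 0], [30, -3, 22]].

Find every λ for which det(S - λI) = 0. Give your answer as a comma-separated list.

-9, -8, 2

The characteristic polynomial is p(s) = det(sI - S).
Expanding along the first row, p(s) = s^3 + 15s^2 + 38s - 144.
Try s = -9: p(-9) = 0, so -9 is a root.
Factor out (s + 9): p(s) = (s + 9)·(s^2 + 6s - 16).
The quadratic factors as (s + 8)·(s - 2).
Eigenvalues: -9, -8, 2.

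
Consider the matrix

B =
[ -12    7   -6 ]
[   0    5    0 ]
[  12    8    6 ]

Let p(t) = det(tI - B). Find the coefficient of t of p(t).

p(t) = t^3 + t^2 - 30t.
The coefficient of t is -30.

-30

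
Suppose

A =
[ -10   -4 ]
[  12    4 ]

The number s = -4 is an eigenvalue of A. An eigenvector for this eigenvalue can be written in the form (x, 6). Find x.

We need (A + 4I)v = 0.
A + 4I = [[-6, -4], [12, 8]].
Row 1: (-6)·x + (-4)·6 = 0
Row 2: (12)·x + (8)·6 = 0
Solving gives x = -4.
Check: A·(-4, 6) = (16, -24) = -4·(-4, 6).

-4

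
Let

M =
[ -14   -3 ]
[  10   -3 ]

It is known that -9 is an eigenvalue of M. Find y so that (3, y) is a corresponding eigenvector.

We need (M + 9I)v = 0.
M + 9I = [[-5, -3], [10, 6]].
Row 1: (-5)·3 + (-3)·y = 0
Row 2: (10)·3 + (6)·y = 0
Solving gives y = -5.
Check: M·(3, -5) = (-27, 45) = -9·(3, -5).

-5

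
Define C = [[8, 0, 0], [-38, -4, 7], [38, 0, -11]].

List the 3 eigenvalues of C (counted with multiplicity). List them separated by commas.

-11, -4, 8

The characteristic polynomial is p(λ) = det(λI - C).
Expanding the 3×3 determinant: p(λ) = λ^3 + 7λ^2 - 76λ - 352.
Since p(-4) = 0, λ = -4 is a root.
Dividing by (λ + 4) leaves λ^2 + 3λ - 88.
The quadratic factors as (λ + 11)·(λ - 8).
Eigenvalues: -11, -4, 8.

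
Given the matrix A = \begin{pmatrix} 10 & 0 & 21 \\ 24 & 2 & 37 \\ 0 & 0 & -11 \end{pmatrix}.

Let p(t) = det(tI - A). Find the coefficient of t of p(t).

p(t) = t^3 - t^2 - 112t + 220.
The coefficient of t is -112.

-112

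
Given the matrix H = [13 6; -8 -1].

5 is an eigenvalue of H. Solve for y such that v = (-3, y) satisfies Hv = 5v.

We need (H - 5I)v = 0.
H - 5I = [[8, 6], [-8, -6]].
Row 1: (8)·-3 + (6)·y = 0
Row 2: (-8)·-3 + (-6)·y = 0
Solving gives y = 4.
Check: H·(-3, 4) = (-15, 20) = 5·(-3, 4).

4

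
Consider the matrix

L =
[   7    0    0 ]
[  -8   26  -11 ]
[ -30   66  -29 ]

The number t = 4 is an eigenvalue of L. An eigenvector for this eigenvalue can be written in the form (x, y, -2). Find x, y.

0, -1

We need (L - 4I)v = 0.
L - 4I = [[3, 0, 0], [-8, 22, -11], [-30, 66, -33]].
Row 1: (3)·x + (0)·y + (0)·-2 = 0
Row 2: (-8)·x + (22)·y + (-11)·-2 = 0
Row 3: (-30)·x + (66)·y + (-33)·-2 = 0
Solving gives x = 0, y = -1.
Check: L·(0, -1, -2) = (0, -4, -8) = 4·(0, -1, -2).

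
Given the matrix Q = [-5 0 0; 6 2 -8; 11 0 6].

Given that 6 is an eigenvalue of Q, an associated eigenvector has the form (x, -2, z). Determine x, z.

0, 1

We need (Q - 6I)v = 0.
Q - 6I = [[-11, 0, 0], [6, -4, -8], [11, 0, 0]].
Row 1: (-11)·x + (0)·-2 + (0)·z = 0
Row 2: (6)·x + (-4)·-2 + (-8)·z = 0
Row 3: (11)·x + (0)·-2 + (0)·z = 0
Solving gives x = 0, z = 1.
Check: Q·(0, -2, 1) = (0, -12, 6) = 6·(0, -2, 1).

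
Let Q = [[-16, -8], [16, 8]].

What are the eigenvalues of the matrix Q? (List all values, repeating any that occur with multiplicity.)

det(Q - λI) = (-16 - λ)(8 - λ) - (-8)·(16) = λ^2 + 8λ.
This factors as (λ + 8)·λ = 0.
Eigenvalues: -8, 0.

-8, 0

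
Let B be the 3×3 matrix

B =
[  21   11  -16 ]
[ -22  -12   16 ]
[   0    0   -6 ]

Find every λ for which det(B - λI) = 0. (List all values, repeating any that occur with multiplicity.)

-6, -1, 10

Compute the characteristic polynomial p(s) = det(sI - B).
Expanding the 3×3 determinant: p(s) = s^3 - 3s^2 - 64s - 60.
Rational-root test: s = -6 gives p(-6) = 0.
Factor out (s + 6): p(s) = (s + 6)·(s^2 - 9s - 10).
The quadratic factors as (s + 1)·(s - 10).
Eigenvalues: -6, -1, 10.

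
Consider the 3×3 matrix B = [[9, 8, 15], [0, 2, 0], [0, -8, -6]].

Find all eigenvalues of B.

-6, 2, 9

Set up det(tI - B) = 0.
Expanding along the first row, p(t) = t^3 - 5t^2 - 48t + 108.
Rational-root test: t = 2 gives p(2) = 0.
Dividing by (t - 2) leaves t^2 - 3t - 54.
The quadratic factors as (t + 6)·(t - 9).
Eigenvalues: -6, 2, 9.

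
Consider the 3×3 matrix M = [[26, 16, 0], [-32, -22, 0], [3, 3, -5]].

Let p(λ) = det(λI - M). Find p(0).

-300

p(0) = det(0·I − M) = det(−M) = (−1)^3·det(M).
det(M) = 300, so p(0) = -300.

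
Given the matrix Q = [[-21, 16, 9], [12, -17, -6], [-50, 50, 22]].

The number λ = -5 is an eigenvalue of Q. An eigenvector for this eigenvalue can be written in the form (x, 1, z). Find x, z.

1, 0

We need (Q + 5I)v = 0.
Q + 5I = [[-16, 16, 9], [12, -12, -6], [-50, 50, 27]].
Row 1: (-16)·x + (16)·1 + (9)·z = 0
Row 2: (12)·x + (-12)·1 + (-6)·z = 0
Row 3: (-50)·x + (50)·1 + (27)·z = 0
Solving gives x = 1, z = 0.
Check: Q·(1, 1, 0) = (-5, -5, 0) = -5·(1, 1, 0).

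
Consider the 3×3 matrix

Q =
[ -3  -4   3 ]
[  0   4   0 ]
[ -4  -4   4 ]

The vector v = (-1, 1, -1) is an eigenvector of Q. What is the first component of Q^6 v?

-4096

First find the eigenvalue: Qv = (-4, 4, -4) = 4·(-1, 1, -1), so λ = 4.
Then Q^6 v = λ^6·v = 4^6·(-1, 1, -1) = 4096·(-1, 1, -1) = (-4096, 4096, -4096).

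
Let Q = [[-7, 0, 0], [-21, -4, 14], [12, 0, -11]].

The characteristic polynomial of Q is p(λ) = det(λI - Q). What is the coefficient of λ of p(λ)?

p(λ) = λ^3 + 22λ^2 + 149λ + 308.
The coefficient of λ is 149.

149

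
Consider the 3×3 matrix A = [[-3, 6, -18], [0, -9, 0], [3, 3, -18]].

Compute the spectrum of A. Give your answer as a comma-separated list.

-12, -9, -9

Set up det(rI - A) = 0.
Cofactor expansion gives p(r) = r^3 + 30r^2 + 297r + 972.
Since p(-12) = 0, r = -12 is a root.
Dividing by (r + 12) leaves r^2 + 18r + 81.
The quadratic factor is (r + 9)^2.
Eigenvalues: -12, -9, -9.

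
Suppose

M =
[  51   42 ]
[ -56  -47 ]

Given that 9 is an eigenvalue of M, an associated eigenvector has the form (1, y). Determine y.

We need (M - 9I)v = 0.
M - 9I = [[42, 42], [-56, -56]].
Row 1: (42)·1 + (42)·y = 0
Row 2: (-56)·1 + (-56)·y = 0
Solving gives y = -1.
Check: M·(1, -1) = (9, -9) = 9·(1, -1).

-1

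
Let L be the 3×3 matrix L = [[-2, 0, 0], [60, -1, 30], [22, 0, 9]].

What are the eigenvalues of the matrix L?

Compute the characteristic polynomial p(s) = det(sI - L).
Expanding the 3×3 determinant: p(s) = s^3 - 6s^2 - 25s - 18.
Try s = -2: p(-2) = 0, so -2 is a root.
Factor out (s + 2): p(s) = (s + 2)·(s^2 - 8s - 9).
The quadratic factors as (s + 1)·(s - 9).
Eigenvalues: -2, -1, 9.

-2, -1, 9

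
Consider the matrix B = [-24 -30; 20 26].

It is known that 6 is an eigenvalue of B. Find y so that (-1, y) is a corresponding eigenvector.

1

We need (B - 6I)v = 0.
B - 6I = [[-30, -30], [20, 20]].
Row 1: (-30)·-1 + (-30)·y = 0
Row 2: (20)·-1 + (20)·y = 0
Solving gives y = 1.
Check: B·(-1, 1) = (-6, 6) = 6·(-1, 1).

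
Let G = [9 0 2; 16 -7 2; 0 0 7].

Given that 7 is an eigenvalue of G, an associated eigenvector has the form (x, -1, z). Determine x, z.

-1, 1

We need (G - 7I)v = 0.
G - 7I = [[2, 0, 2], [16, -14, 2], [0, 0, 0]].
Row 1: (2)·x + (0)·-1 + (2)·z = 0
Row 2: (16)·x + (-14)·-1 + (2)·z = 0
Row 3: (0)·x + (0)·-1 + (0)·z = 0
Solving gives x = -1, z = 1.
Check: G·(-1, -1, 1) = (-7, -7, 7) = 7·(-1, -1, 1).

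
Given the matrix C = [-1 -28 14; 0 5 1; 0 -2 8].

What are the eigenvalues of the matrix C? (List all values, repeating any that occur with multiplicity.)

-1, 6, 7

The characteristic polynomial is p(λ) = det(λI - C).
Expanding along the first row, p(λ) = λ^3 - 12λ^2 + 29λ + 42.
Rational-root test: λ = 6 gives p(6) = 0.
Factor out (λ - 6): p(λ) = (λ - 6)·(λ^2 - 6λ - 7).
The quadratic factors as (λ + 1)·(λ - 7).
Eigenvalues: -1, 6, 7.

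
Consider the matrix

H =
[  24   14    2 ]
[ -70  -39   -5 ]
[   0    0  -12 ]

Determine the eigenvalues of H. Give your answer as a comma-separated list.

-12, -11, -4

The characteristic polynomial is p(s) = det(sI - H).
Expanding along the first row, p(s) = s^3 + 27s^2 + 224s + 528.
Rational-root test: s = -11 gives p(-11) = 0.
Dividing by (s + 11) leaves s^2 + 16s + 48.
The quadratic factors as (s + 12)·(s + 4).
Eigenvalues: -12, -11, -4.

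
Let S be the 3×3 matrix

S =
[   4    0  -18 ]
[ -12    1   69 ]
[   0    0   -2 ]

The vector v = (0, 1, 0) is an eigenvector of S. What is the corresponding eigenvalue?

1

Compute Sv: S·(0, 1, 0) = (0, 1, 0).
Since Sv = λv, compare component 2: 1 = λ·1, so λ = 1.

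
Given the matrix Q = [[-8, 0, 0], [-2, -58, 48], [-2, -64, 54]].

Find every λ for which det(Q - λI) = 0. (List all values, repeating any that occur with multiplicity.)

The characteristic polynomial is p(s) = det(sI - Q).
Expanding the 3×3 determinant: p(s) = s^3 + 12s^2 - 28s - 480.
Since p(-8) = 0, s = -8 is a root.
Factor out (s + 8): p(s) = (s + 8)·(s^2 + 4s - 60).
The quadratic factors as (s + 10)·(s - 6).
Eigenvalues: -10, -8, 6.

-10, -8, 6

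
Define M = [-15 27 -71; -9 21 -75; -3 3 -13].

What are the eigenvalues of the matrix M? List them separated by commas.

-10, -9, 12

Compute the characteristic polynomial p(λ) = det(λI - M).
Expanding along the first row, p(λ) = λ^3 + 7λ^2 - 138λ - 1080.
Try λ = -9: p(-9) = 0, so -9 is a root.
Factor out (λ + 9): p(λ) = (λ + 9)·(λ^2 - 2λ - 120).
The quadratic factors as (λ + 10)·(λ - 12).
Eigenvalues: -10, -9, 12.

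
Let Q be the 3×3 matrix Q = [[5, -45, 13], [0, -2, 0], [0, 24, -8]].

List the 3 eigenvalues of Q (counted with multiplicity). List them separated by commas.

-8, -2, 5

Compute the characteristic polynomial p(s) = det(sI - Q).
Expanding the 3×3 determinant: p(s) = s^3 + 5s^2 - 34s - 80.
Try s = -2: p(-2) = 0, so -2 is a root.
Factor out (s + 2): p(s) = (s + 2)·(s^2 + 3s - 40).
The quadratic factors as (s + 8)·(s - 5).
Eigenvalues: -8, -2, 5.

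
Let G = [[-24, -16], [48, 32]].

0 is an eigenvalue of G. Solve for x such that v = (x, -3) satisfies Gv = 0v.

2

We need (G)v = 0.
G = [[-24, -16], [48, 32]].
Row 1: (-24)·x + (-16)·-3 = 0
Row 2: (48)·x + (32)·-3 = 0
Solving gives x = 2.
Check: G·(2, -3) = (0, 0) = 0·(2, -3).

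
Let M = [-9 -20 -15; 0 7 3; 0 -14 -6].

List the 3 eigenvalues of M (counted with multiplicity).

-9, 0, 1

The characteristic polynomial is p(μ) = det(μI - M).
Expanding along the first row, p(μ) = μ^3 + 8μ^2 - 9μ.
Rational-root test: μ = 0 gives p(0) = 0.
Factor out μ: p(μ) = μ·(μ^2 + 8μ - 9).
The quadratic factors as (μ + 9)·(μ - 1).
Eigenvalues: -9, 0, 1.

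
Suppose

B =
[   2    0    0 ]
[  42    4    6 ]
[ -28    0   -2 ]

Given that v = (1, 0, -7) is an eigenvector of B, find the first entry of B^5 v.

32

First find the eigenvalue: Bv = (2, 0, -14) = 2·(1, 0, -7), so λ = 2.
Then B^5 v = λ^5·v = 2^5·(1, 0, -7) = 32·(1, 0, -7) = (32, 0, -224).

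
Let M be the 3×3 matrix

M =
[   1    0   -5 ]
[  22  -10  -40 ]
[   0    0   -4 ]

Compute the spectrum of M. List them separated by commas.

-10, -4, 1

Set up det(sI - M) = 0.
Cofactor expansion gives p(s) = s^3 + 13s^2 + 26s - 40.
Try s = 1: p(1) = 0, so 1 is a root.
Dividing by (s - 1) leaves s^2 + 14s + 40.
The quadratic factors as (s + 10)·(s + 4).
Eigenvalues: -10, -4, 1.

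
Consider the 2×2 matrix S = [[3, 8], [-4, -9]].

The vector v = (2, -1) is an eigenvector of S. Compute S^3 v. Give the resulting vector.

First find the eigenvalue: Sv = (-2, 1) = -1·(2, -1), so λ = -1.
Then S^3 v = λ^3·v = (-1)^3·(2, -1) = -1·(2, -1) = (-2, 1).

(-2, 1)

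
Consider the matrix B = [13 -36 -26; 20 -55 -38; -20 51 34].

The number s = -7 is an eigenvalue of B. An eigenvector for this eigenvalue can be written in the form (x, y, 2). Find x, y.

We need (B + 7I)v = 0.
B + 7I = [[20, -36, -26], [20, -48, -38], [-20, 51, 41]].
Row 1: (20)·x + (-36)·y + (-26)·2 = 0
Row 2: (20)·x + (-48)·y + (-38)·2 = 0
Row 3: (-20)·x + (51)·y + (41)·2 = 0
Solving gives x = -1, y = -2.
Check: B·(-1, -2, 2) = (7, 14, -14) = -7·(-1, -2, 2).

-1, -2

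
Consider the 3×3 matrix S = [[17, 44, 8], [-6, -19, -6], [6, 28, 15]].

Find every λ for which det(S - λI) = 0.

-1, 5, 9

The characteristic polynomial is p(μ) = det(μI - S).
Expanding the 3×3 determinant: p(μ) = μ^3 - 13μ^2 + 31μ + 45.
Since p(-1) = 0, μ = -1 is a root.
Factor out (μ + 1): p(μ) = (μ + 1)·(μ^2 - 14μ + 45).
The quadratic factors as (μ - 5)·(μ - 9).
Eigenvalues: -1, 5, 9.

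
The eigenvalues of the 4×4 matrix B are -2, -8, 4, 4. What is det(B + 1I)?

175

If B has eigenvalues -2, -8, 4, 4, then B + 1I has eigenvalues -1, -7, 5, 5.
det(B + 1I) = (-1) · (-7) · (5) · (5) = 175.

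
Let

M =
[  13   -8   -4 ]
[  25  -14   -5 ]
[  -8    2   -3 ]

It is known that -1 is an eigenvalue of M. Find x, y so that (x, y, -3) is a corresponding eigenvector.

2, 5

We need (M + 1I)v = 0.
M + 1I = [[14, -8, -4], [25, -13, -5], [-8, 2, -2]].
Row 1: (14)·x + (-8)·y + (-4)·-3 = 0
Row 2: (25)·x + (-13)·y + (-5)·-3 = 0
Row 3: (-8)·x + (2)·y + (-2)·-3 = 0
Solving gives x = 2, y = 5.
Check: M·(2, 5, -3) = (-2, -5, 3) = -1·(2, 5, -3).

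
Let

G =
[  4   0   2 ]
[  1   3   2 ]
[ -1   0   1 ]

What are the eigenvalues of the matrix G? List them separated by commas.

2, 3, 3

The characteristic polynomial is p(s) = det(sI - G).
Expanding the 3×3 determinant: p(s) = s^3 - 8s^2 + 21s - 18.
Rational-root test: s = 3 gives p(3) = 0.
Dividing by (s - 3) leaves s^2 - 5s + 6.
The quadratic factors as (s - 2)·(s - 3).
Eigenvalues: 2, 3, 3.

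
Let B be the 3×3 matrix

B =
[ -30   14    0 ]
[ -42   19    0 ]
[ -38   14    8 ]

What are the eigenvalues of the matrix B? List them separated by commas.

Set up det(tI - B) = 0.
Cofactor expansion gives p(t) = t^3 + 3t^2 - 70t - 144.
Rational-root test: t = -2 gives p(-2) = 0.
Factor out (t + 2): p(t) = (t + 2)·(t^2 + t - 72).
The quadratic factors as (t + 9)·(t - 8).
Eigenvalues: -9, -2, 8.

-9, -2, 8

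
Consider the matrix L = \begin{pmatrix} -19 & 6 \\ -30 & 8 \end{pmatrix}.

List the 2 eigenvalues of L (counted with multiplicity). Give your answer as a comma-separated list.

-7, -4

det(L - rI) = (-19 - r)(8 - r) - (6)·(-30) = r^2 + 11r + 28.
This factors as (r + 7)·(r + 4) = 0.
Eigenvalues: -7, -4.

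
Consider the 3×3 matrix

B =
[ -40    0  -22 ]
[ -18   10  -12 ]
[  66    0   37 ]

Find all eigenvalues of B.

Compute the characteristic polynomial p(r) = det(rI - B).
Cofactor expansion gives p(r) = r^3 - 7r^2 - 58r + 280.
Since p(4) = 0, r = 4 is a root.
Factor out (r - 4): p(r) = (r - 4)·(r^2 - 3r - 70).
The quadratic factors as (r + 7)·(r - 10).
Eigenvalues: -7, 4, 10.

-7, 4, 10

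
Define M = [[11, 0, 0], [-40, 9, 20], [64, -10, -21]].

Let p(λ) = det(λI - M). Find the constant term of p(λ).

-121

p(λ) = λ^3 + λ^2 - 121λ - 121.
The constant term is -121.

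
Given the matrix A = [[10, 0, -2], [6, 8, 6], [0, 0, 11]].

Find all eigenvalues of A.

The characteristic polynomial is p(λ) = det(λI - A).
Expanding the 3×3 determinant: p(λ) = λ^3 - 29λ^2 + 278λ - 880.
Since p(10) = 0, λ = 10 is a root.
Dividing by (λ - 10) leaves λ^2 - 19λ + 88.
The quadratic factors as (λ - 8)·(λ - 11).
Eigenvalues: 8, 10, 11.

8, 10, 11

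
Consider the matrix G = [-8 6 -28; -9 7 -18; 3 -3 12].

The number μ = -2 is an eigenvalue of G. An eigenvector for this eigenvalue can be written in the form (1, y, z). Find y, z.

1, 0

We need (G + 2I)v = 0.
G + 2I = [[-6, 6, -28], [-9, 9, -18], [3, -3, 14]].
Row 1: (-6)·1 + (6)·y + (-28)·z = 0
Row 2: (-9)·1 + (9)·y + (-18)·z = 0
Row 3: (3)·1 + (-3)·y + (14)·z = 0
Solving gives y = 1, z = 0.
Check: G·(1, 1, 0) = (-2, -2, 0) = -2·(1, 1, 0).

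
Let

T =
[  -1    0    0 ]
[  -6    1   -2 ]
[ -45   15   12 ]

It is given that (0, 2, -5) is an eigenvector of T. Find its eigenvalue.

Compute Tv: T·(0, 2, -5) = (0, 12, -30).
Since Tv = λv, compare component 2: 12 = λ·2, so λ = 6.

6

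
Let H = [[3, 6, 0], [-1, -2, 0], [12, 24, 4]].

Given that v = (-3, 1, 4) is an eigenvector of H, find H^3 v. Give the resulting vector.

First find the eigenvalue: Hv = (-3, 1, 4) = 1·(-3, 1, 4), so λ = 1.
Then H^3 v = λ^3·v = 1^3·(-3, 1, 4) = 1·(-3, 1, 4) = (-3, 1, 4).

(-3, 1, 4)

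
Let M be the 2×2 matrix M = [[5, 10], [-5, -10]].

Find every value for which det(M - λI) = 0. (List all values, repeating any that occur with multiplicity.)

-5, 0

det(M - tI) = (5 - t)(-10 - t) - (10)·(-5) = t^2 + 5t.
This factors as (t + 5)·t = 0.
Eigenvalues: -5, 0.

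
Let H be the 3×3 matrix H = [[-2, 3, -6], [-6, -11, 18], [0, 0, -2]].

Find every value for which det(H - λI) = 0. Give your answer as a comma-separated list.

-8, -5, -2

Compute the characteristic polynomial p(s) = det(sI - H).
Cofactor expansion gives p(s) = s^3 + 15s^2 + 66s + 80.
Try s = -5: p(-5) = 0, so -5 is a root.
Factor out (s + 5): p(s) = (s + 5)·(s^2 + 10s + 16).
The quadratic factors as (s + 8)·(s + 2).
Eigenvalues: -8, -5, -2.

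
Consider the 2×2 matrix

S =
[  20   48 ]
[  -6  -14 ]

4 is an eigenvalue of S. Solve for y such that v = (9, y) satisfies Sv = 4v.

-3

We need (S - 4I)v = 0.
S - 4I = [[16, 48], [-6, -18]].
Row 1: (16)·9 + (48)·y = 0
Row 2: (-6)·9 + (-18)·y = 0
Solving gives y = -3.
Check: S·(9, -3) = (36, -12) = 4·(9, -3).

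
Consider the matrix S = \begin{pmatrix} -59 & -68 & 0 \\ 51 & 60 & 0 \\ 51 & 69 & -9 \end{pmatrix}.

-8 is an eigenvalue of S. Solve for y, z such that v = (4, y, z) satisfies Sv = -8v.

-3, -3

We need (S + 8I)v = 0.
S + 8I = [[-51, -68, 0], [51, 68, 0], [51, 69, -1]].
Row 1: (-51)·4 + (-68)·y + (0)·z = 0
Row 2: (51)·4 + (68)·y + (0)·z = 0
Row 3: (51)·4 + (69)·y + (-1)·z = 0
Solving gives y = -3, z = -3.
Check: S·(4, -3, -3) = (-32, 24, 24) = -8·(4, -3, -3).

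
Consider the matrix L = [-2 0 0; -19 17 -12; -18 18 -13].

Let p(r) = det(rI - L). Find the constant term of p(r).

p(r) = r^3 - 2r^2 - 13r - 10.
The constant term is -10.

-10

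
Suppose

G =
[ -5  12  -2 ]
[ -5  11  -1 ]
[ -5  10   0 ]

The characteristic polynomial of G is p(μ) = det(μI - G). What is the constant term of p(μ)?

0

p(μ) = μ^3 - 6μ^2 + 5μ.
The constant term is 0.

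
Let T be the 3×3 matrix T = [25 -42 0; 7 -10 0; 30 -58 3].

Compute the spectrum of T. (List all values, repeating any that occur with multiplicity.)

3, 4, 11

Compute the characteristic polynomial p(lambda) = det(lambda·I - T).
Cofactor expansion gives p(lambda) = lambda^3 - 18·lambda^2 + 89·lambda - 132.
Try lambda = 3: p(3) = 0, so 3 is a root.
Dividing by (lambda - 3) leaves lambda^2 - 15·lambda + 44.
The quadratic factors as (lambda - 4)·(lambda - 11).
Eigenvalues: 3, 4, 11.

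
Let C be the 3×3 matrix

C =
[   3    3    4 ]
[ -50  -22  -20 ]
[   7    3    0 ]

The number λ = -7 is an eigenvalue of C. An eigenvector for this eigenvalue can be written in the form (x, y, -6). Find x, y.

We need (C + 7I)v = 0.
C + 7I = [[10, 3, 4], [-50, -15, -20], [7, 3, 7]].
Row 1: (10)·x + (3)·y + (4)·-6 = 0
Row 2: (-50)·x + (-15)·y + (-20)·-6 = 0
Row 3: (7)·x + (3)·y + (7)·-6 = 0
Solving gives x = -6, y = 28.
Check: C·(-6, 28, -6) = (42, -196, 42) = -7·(-6, 28, -6).

-6, 28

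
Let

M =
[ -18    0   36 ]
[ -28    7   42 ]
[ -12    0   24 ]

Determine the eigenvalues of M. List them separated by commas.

0, 6, 7

Compute the characteristic polynomial p(r) = det(rI - M).
Cofactor expansion gives p(r) = r^3 - 13r^2 + 42r.
Try r = 0: p(0) = 0, so 0 is a root.
Factor out r: p(r) = r·(r^2 - 13r + 42).
The quadratic factors as (r - 6)·(r - 7).
Eigenvalues: 0, 6, 7.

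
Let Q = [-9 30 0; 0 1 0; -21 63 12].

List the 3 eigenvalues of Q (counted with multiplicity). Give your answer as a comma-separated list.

-9, 1, 12

Set up det(λI - Q) = 0.
Expanding the 3×3 determinant: p(λ) = λ^3 - 4λ^2 - 105λ + 108.
Rational-root test: λ = 1 gives p(1) = 0.
Dividing by (λ - 1) leaves λ^2 - 3λ - 108.
The quadratic factors as (λ + 9)·(λ - 12).
Eigenvalues: -9, 1, 12.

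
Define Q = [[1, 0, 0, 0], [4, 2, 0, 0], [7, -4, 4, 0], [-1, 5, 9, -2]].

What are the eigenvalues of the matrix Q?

-2, 1, 2, 4

Q is lower triangular, so its eigenvalues are the diagonal entries.
Diagonal: 1, 2, 4, -2.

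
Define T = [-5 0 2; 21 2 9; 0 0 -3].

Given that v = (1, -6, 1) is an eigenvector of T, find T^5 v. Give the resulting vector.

(-243, 1458, -243)

First find the eigenvalue: Tv = (-3, 18, -3) = -3·(1, -6, 1), so λ = -3.
Then T^5 v = λ^5·v = (-3)^5·(1, -6, 1) = -243·(1, -6, 1) = (-243, 1458, -243).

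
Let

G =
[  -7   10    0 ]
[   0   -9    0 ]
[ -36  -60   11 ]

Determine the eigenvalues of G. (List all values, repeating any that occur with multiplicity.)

-9, -7, 11

Compute the characteristic polynomial p(λ) = det(λI - G).
Cofactor expansion gives p(λ) = λ^3 + 5λ^2 - 113λ - 693.
Since p(-9) = 0, λ = -9 is a root.
Dividing by (λ + 9) leaves λ^2 - 4λ - 77.
The quadratic factors as (λ + 7)·(λ - 11).
Eigenvalues: -9, -7, 11.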